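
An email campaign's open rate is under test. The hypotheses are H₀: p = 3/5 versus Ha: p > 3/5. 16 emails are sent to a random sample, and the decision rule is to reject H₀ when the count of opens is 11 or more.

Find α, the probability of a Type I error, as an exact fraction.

50177064897/152587890625

The Type I error probability is α = P(Y ≥ 11) computed under H₀, where Y ~ Binomial(16, 3/5).
P(Y ≥ 11) = Σ_{j=11}^{16} C(16,j)·(3/5)^j·(2/5)^{16-j} = 50177064897/152587890625.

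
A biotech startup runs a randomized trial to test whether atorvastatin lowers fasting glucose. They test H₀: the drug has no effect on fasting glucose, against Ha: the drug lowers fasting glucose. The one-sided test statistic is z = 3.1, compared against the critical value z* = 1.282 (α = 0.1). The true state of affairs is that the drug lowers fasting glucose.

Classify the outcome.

Since z = 3.1 > z* = 1.282, H₀ is rejected.
H₀ is false (actually the drug lowers fasting glucose).
The decision matches the true state — no error.

No error (correct decision).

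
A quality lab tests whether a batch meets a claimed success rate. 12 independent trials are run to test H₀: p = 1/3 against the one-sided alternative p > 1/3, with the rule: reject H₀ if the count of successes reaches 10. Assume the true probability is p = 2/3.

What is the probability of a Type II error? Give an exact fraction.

435185/531441

Under the alternative p = 2/3, X ~ Binomial(12, 2/3); β is the probability the test does not reject, P(X < 10).
Summing C(12,j)·(2/3)^j·(1/3)^{12-j} for j = 0..9 gives 435185/531441.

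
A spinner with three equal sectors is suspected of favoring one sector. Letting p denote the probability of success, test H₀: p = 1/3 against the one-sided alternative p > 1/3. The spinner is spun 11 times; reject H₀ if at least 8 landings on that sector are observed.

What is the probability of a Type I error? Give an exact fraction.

The Type I error probability is α = P(S ≥ 8) computed under H₀, where S ~ Binomial(11, 1/3).
Summing C(11,j)(1/3)^j(2/3)^{11−j} for j = 8,…,11 gives 521/59049.

521/59049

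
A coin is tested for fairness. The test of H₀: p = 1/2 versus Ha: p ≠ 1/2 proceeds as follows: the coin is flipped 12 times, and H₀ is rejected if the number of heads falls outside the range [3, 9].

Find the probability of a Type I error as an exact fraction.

79/2048

Under H₀, X ~ Binomial(12, 1/2); α is the probability of landing in either tail, P(X ≤ 2) + P(X ≥ 10).
The two tails are symmetric, so α = 2·(1 + 12 + 66)/2^12 = 158/4096 = 79/2048.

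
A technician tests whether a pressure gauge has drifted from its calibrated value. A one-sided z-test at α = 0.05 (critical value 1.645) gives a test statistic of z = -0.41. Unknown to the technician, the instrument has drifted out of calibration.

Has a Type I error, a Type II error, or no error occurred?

Type II error

The conventional null hypothesis is that the instrument is correctly calibrated.
Since z = -0.41 ≤ z* = 1.645, H₀ is not rejected.
H₀ is false (actually the instrument has drifted out of calibration).
Failing to reject a false H₀ is a Type II error.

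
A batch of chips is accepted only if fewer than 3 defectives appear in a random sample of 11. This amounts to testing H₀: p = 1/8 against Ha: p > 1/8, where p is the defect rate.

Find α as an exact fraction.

1285931725/8589934592

The significance level is the probability, assuming p = 1/8, of seeing 3 or more defectives in 11 draws.
Computing the lower-tail complement: 1 − 7304002867/8589934592 = 1285931725/8589934592.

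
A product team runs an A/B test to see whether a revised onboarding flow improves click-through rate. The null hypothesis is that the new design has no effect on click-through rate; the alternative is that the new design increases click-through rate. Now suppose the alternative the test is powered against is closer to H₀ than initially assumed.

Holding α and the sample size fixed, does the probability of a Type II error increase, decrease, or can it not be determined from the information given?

It increases.

When the true parameter is near the null value, the test has a harder time distinguishing Ha from H₀.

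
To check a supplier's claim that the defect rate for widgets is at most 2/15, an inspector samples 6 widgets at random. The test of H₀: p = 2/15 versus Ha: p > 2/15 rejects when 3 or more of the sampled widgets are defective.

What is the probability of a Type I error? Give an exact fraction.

78928/2278125

The significance level is the probability, assuming p = 2/15, of seeing 3 or more defectives in 6 draws.
Computing the lower-tail complement: 1 − 2199197/2278125 = 78928/2278125.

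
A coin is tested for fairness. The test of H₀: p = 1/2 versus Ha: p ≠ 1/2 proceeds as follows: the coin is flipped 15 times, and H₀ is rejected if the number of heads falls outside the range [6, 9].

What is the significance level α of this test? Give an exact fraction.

309/1024

The significance level is the null-hypothesis probability of the rejection region {≤5} ∪ {≥10}.
Each tail has probability (1 + 15 + 105 + 455 + 1365 + 3003)/32768; doubling gives α = 9888/32768 = 309/1024.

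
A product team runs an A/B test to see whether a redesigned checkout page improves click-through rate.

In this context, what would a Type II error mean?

A Type II error would mean concluding that the new design has no effect on click-through rate (or at least failing to establish that the new design increases click-through rate) when in fact the new design increases click-through rate.

With the conventional null hypothesis that the new design has no effect on click-through rate:
A Type II error is failing to reject H₀ when H₀ is false.
Here that means keeping the current design when actually the new design increases click-through rate.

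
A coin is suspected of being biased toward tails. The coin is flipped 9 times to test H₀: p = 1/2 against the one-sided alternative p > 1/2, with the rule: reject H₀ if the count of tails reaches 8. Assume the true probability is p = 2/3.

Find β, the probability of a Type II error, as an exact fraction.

β = P(fail to reject H₀ | Ha true) = P(K ≤ 7 | p = 2/3), K ~ Binomial(9, 2/3).
Adding the binomial probabilities P(K=0)+…+P(K=7) at p = 2/3 gives 16867/19683.

16867/19683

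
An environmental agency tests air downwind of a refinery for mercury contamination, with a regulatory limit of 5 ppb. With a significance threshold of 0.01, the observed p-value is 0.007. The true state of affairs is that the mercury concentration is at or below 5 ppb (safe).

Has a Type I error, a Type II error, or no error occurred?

The conventional null hypothesis is that the mercury concentration is at or below 5 ppb (safe).
Since p = 0.007 < α = 0.01, H₀ is rejected.
H₀ is true (actually the mercury concentration is at or below 5 ppb (safe)).
Rejecting a true H₀ is a Type I error.

Type I error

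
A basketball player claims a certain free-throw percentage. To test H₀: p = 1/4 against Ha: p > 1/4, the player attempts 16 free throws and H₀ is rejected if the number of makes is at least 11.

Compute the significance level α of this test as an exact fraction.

The Type I error probability is α = P(Y ≥ 11) computed under H₀, where Y ~ Binomial(16, 1/4).
Summing C(16,j)(1/4)^j(3/4)^{16−j} for j = 11,…,16 gives 1225093/4294967296.

1225093/4294967296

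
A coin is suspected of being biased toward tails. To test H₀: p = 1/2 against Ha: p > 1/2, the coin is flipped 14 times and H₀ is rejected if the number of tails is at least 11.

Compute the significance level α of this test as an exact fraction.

235/8192

The Type I error probability is α = P(S ≥ 11) computed under H₀, where S ~ Binomial(14, 1/2).
P(S ≥ 11) = [C(14,11) + C(14,12) + C(14,13) + C(14,14)] / 2^14 = (364 + 91 + 14 + 1) / 16384 = 470/16384 = 235/8192.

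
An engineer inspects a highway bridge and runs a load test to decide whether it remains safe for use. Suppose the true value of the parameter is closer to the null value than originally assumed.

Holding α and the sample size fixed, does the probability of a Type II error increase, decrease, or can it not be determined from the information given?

A smaller departure from H₀ means the test statistic under Ha is distributed closer to where it would be under H₀; rejection becomes less likely.

It increases.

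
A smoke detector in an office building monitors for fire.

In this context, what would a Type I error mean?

A Type I error would mean concluding that there is a fire when in fact there is no fire.

With the conventional null hypothesis that there is no fire:
A Type I error is rejecting H₀ when H₀ is true.
Here that means sounding the alarm and evacuating the building when actually there is no fire.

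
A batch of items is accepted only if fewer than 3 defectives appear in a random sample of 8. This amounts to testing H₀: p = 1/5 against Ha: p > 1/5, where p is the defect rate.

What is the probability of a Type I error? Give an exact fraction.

79329/390625

Under H₀, K ~ Binomial(8, 1/5); the Type I error rate is P(K ≥ 3).
Via the complement, α = 1 − Σ_{j=0}^{2} C(8,j)(1/5)^j(4/5)^{8-j} = 79329/390625.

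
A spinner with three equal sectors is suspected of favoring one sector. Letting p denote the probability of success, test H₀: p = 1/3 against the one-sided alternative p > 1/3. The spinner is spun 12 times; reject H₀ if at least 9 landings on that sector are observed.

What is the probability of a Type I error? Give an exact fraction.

683/177147

The Type I error probability is α = P(X ≥ 9) computed under H₀, where X ~ Binomial(12, 1/3).
Summing C(12,j)(1/3)^j(2/3)^{12−j} for j = 9,…,12 gives 683/177147.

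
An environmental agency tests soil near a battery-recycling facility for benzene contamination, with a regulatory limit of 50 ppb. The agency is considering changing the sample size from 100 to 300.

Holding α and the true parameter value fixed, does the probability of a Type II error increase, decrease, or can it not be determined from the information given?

It decreases.

More data shrinks sampling variability; the test statistic under Ha concentrates further from the null value, making rejection more likely.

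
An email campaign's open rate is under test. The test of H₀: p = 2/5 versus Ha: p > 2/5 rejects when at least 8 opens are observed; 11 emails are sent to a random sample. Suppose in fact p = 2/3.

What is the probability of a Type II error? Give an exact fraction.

31145/59049

Under the alternative p = 2/3, S ~ Binomial(11, 2/3); β is the probability the test does not reject, P(S < 8).
Adding the binomial probabilities P(S=0)+…+P(S=7) at p = 2/3 gives 31145/59049.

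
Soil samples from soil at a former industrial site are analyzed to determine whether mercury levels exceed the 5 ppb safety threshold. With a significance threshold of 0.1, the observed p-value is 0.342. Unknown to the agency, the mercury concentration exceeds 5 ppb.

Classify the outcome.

The conventional null hypothesis is that the mercury concentration is at or below 5 ppb (safe).
Since p = 0.342 ≥ α = 0.1, H₀ is not rejected.
H₀ is false (actually the mercury concentration exceeds 5 ppb).
Failing to reject a false H₀ is a Type II error.

Type II error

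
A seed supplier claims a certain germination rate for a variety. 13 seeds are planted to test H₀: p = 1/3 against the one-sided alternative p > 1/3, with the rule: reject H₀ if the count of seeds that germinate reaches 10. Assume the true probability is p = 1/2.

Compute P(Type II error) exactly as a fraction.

3907/4096

β = P(fail to reject H₀ | Ha true) = P(K ≤ 9 | p = 1/2), K ~ Binomial(13, 1/2).
Summing C(13,j)·(1/2)^j·(1/2)^{13-j} for j = 0..9 gives 3907/4096.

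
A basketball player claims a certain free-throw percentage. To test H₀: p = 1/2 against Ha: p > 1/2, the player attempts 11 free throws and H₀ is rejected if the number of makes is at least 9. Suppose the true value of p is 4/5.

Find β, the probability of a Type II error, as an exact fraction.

3736313/9765625

Under the alternative p = 4/5, Y ~ Binomial(11, 4/5); β is the probability the test does not reject, P(Y < 9).
Equivalently, β = 1 − P(Y ≥ 9) = 3736313/9765625.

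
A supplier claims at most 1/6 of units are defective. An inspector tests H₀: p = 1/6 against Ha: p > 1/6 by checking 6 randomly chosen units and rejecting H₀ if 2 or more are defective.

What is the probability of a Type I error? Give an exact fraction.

12281/46656

The significance level is the probability, assuming p = 1/6, of seeing 2 or more defectives in 6 draws.
Computing the lower-tail complement: 1 − 34375/46656 = 12281/46656.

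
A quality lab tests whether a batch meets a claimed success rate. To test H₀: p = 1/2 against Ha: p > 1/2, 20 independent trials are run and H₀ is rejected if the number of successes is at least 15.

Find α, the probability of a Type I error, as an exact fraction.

Under H₀, S ~ Binomial(20, 1/2), and α = P(S ≥ 15).
That's C(20,15) + C(20,16) + C(20,17) + C(20,18) + C(20,19) + C(20,20) over 2^20, i.e. (15504 + 4845 + 1140 + 190 + 20 + 1)/1048576 = 21700/1048576 = 5425/262144.

5425/262144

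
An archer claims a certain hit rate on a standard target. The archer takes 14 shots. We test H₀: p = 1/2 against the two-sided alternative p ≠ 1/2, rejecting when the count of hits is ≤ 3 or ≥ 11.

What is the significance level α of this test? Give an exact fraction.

235/4096

The significance level is the null-hypothesis probability of the rejection region {≤3} ∪ {≥11}.
By symmetry, α = 2·P(Y ≤ 3) = 2·(1 + 14 + 91 + 364)/16384 = 940/16384 = 235/4096.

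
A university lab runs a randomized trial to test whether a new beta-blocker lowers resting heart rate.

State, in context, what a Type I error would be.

A Type I error would mean concluding that the drug lowers resting heart rate when in fact the drug has no effect on resting heart rate.

With the conventional null hypothesis that the drug has no effect on resting heart rate:
A Type I error is rejecting H₀ when H₀ is true.
Here that means concluding that the drug is effective when actually the drug has no effect on resting heart rate.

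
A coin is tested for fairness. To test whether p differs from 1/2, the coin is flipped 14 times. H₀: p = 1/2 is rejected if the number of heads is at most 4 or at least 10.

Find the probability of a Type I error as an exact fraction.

1471/8192

Under H₀, Y ~ Binomial(14, 1/2); α is the probability of landing in either tail, P(Y ≤ 4) + P(Y ≥ 10).
The two tails are symmetric, so α = 2·(1 + 14 + 91 + 364 + 1001)/2^14 = 2942/16384 = 1471/8192.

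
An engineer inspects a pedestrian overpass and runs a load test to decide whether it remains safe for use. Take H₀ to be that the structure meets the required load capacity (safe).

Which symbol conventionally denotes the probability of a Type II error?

P(Type II error) = P(fail to reject H₀ | H₀ false) = β.

β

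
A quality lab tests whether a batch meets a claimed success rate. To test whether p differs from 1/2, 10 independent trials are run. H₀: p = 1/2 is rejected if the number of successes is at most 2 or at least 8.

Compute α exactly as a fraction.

Under H₀, X ~ Binomial(10, 1/2); α is the probability of landing in either tail, P(X ≤ 2) + P(X ≥ 8).
The two tails are symmetric, so α = 2·(1 + 10 + 45)/2^10 = 112/1024 = 7/64.

7/64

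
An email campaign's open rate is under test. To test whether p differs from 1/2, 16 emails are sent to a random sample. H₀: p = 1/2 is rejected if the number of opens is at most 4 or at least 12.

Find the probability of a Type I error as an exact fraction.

Under H₀, S ~ Binomial(16, 1/2); α is the probability of landing in either tail, P(S ≤ 4) + P(S ≥ 12).
By symmetry, α = 2·P(S ≤ 4) = 2·(1 + 16 + 120 + 560 + 1820)/65536 = 5034/65536 = 2517/32768.

2517/32768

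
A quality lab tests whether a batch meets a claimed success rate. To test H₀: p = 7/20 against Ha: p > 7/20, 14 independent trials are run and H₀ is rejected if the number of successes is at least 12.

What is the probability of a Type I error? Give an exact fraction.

115588589415551/819200000000000000

α = P(reject H₀ | H₀ true) = P(X ≥ 12 | p = 7/20), with X ~ Binomial(14, 7/20).
Adding the binomial terms for j = 12 through 14 with p = 7/20 yields 115588589415551/819200000000000000.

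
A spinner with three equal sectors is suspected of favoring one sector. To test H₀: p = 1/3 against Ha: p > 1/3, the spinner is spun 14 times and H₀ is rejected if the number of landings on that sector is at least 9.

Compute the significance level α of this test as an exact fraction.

9265/531441

α = P(reject H₀ | H₀ true) = P(S ≥ 9 | p = 1/3), with S ~ Binomial(14, 1/3).
Adding the binomial terms for j = 9 through 14 with p = 1/3 yields 9265/531441.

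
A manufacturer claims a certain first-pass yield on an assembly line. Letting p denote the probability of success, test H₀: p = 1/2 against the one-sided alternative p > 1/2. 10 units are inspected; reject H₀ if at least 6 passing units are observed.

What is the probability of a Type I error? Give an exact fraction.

The Type I error probability is α = P(X ≥ 6) computed under H₀, where X ~ Binomial(10, 1/2).
That's C(10,6) + C(10,7) + C(10,8) + C(10,9) + C(10,10) over 2^10, i.e. (210 + 120 + 45 + 10 + 1)/1024 = 386/1024 = 193/512.

193/512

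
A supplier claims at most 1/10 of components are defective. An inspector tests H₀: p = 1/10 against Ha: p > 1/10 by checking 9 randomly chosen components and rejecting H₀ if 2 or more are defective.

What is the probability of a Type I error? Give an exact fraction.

α = P(reject H₀ | H₀ true) = P(K ≥ 2 | p = 1/10), K ~ Binomial(9, 1/10).
α = 1 − P(K ≤ 1) = 1 − 387420489/500000000 = 112579511/500000000.

112579511/500000000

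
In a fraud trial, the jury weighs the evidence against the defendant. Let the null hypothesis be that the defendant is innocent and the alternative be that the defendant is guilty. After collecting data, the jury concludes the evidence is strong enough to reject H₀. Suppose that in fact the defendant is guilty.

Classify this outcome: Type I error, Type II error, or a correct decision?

The test rejected a false H₀ — the decision matches the true state.

Neither — the decision is correct.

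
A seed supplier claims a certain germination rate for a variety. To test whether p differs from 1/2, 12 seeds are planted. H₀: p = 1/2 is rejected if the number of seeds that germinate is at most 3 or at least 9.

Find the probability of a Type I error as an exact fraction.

299/2048

Under H₀, K ~ Binomial(12, 1/2); α is the probability of landing in either tail, P(K ≤ 3) + P(K ≥ 9).
The two tails are symmetric, so α = 2·(1 + 12 + 66 + 220)/2^12 = 598/4096 = 299/2048.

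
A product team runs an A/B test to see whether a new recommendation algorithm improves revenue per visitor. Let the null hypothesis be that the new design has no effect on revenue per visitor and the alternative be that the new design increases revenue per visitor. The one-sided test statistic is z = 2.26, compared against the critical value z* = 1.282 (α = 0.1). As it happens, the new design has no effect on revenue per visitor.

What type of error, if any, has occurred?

Since z = 2.26 > z* = 1.282, H₀ is rejected.
H₀ is true (actually the new design has no effect on revenue per visitor).
Rejecting a true H₀ is a Type I error.

Type I error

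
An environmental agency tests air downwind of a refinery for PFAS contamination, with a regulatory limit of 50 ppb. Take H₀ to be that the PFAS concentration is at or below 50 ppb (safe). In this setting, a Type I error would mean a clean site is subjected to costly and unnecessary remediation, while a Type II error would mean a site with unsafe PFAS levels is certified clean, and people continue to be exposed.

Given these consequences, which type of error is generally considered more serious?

Type II error

The Type II consequence (a site with unsafe PFAS levels is certified clean, and people continue to be exposed) is more severe than the Type I consequence (a clean site is subjected to costly and unnecessary remediation).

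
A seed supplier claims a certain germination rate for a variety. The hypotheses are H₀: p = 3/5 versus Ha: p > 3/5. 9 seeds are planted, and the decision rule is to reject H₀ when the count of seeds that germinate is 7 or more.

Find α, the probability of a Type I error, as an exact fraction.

α = P(reject H₀ | H₀ true) = P(K ≥ 7 | p = 3/5), with K ~ Binomial(9, 3/5).
Summing C(9,j)(3/5)^j(2/5)^{9−j} for j = 7,…,9 gives 452709/1953125.

452709/1953125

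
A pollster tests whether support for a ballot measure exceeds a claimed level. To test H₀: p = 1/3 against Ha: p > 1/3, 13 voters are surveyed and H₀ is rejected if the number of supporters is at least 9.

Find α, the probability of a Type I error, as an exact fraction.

521/59049

Under H₀, Y ~ Binomial(13, 1/3), and α = P(Y ≥ 9).
Summing C(13,j)(1/3)^j(2/3)^{13−j} for j = 9,…,13 gives 521/59049.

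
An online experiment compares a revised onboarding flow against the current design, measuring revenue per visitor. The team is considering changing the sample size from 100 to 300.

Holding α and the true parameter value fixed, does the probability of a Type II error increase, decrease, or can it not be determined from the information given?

Increasing n separates the H₀ and Ha sampling distributions, so under Ha fewer outcomes land in the acceptance region.

It decreases.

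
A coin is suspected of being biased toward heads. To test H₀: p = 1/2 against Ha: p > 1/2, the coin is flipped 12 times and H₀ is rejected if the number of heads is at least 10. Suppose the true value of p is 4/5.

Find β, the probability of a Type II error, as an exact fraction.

21565149/48828125

β = P(fail to reject H₀ | Ha true) = P(X ≤ 9 | p = 4/5), X ~ Binomial(12, 4/5).
Adding the binomial probabilities P(X=0)+…+P(X=9) at p = 4/5 gives 21565149/48828125.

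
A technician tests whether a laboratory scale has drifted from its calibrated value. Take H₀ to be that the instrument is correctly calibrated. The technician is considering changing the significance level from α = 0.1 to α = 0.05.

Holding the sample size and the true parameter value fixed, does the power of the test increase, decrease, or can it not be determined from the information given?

It decreases.

A smaller α moves the rejection region further into the tail. With the alternative true, more outcomes now fall outside the rejection region, so failing to reject becomes more likely.
Since power = 1 − β and β increases, power decreases.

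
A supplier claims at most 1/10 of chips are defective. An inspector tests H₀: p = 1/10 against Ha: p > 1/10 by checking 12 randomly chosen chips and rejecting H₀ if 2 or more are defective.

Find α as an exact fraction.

Under H₀, S ~ Binomial(12, 1/10); the Type I error rate is P(S ≥ 2).
α = 1 − P(S ≤ 1) = 1 − 659002251789/1000000000000 = 340997748211/1000000000000.

340997748211/1000000000000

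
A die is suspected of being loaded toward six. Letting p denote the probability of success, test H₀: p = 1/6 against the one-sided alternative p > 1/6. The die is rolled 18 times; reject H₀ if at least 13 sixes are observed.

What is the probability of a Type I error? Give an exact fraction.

3599177/12694994583552

α = P(reject H₀ | H₀ true) = P(X ≥ 13 | p = 1/6), with X ~ Binomial(18, 1/6).
Summing C(18,j)(1/6)^j(5/6)^{18−j} for j = 13,…,18 gives 3599177/12694994583552.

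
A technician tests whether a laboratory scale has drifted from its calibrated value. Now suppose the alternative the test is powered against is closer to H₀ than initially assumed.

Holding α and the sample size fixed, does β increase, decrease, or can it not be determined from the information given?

A smaller true effect puts the Ha sampling distribution closer to H₀, so more of it falls in the non-rejection region.

It increases.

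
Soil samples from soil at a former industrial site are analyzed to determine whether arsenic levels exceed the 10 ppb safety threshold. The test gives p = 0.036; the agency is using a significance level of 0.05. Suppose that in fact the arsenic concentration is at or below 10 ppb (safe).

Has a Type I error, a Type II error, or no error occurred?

Type I error

The conventional null hypothesis is that the arsenic concentration is at or below 10 ppb (safe).
Since p = 0.036 < α = 0.05, H₀ is rejected.
H₀ is true (actually the arsenic concentration is at or below 10 ppb (safe)).
Rejecting a true H₀ is a Type I error.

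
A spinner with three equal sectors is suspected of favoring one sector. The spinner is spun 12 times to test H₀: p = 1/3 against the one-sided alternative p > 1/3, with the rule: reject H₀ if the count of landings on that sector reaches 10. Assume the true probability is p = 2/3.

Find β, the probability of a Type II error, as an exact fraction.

435185/531441

β = P(fail to reject H₀ | Ha true) = P(Y ≤ 9 | p = 2/3), Y ~ Binomial(12, 2/3).
Adding the binomial probabilities P(Y=0)+…+P(Y=9) at p = 2/3 gives 435185/531441.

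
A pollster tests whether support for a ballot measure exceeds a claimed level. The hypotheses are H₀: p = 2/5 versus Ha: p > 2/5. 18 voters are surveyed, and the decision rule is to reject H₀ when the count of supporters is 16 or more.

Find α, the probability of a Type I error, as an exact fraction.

97583104/3814697265625

α = P(reject H₀ | H₀ true) = P(Y ≥ 16 | p = 2/5), with Y ~ Binomial(18, 2/5).
Summing C(18,j)(2/5)^j(3/5)^{18−j} for j = 16,…,18 gives 97583104/3814697265625.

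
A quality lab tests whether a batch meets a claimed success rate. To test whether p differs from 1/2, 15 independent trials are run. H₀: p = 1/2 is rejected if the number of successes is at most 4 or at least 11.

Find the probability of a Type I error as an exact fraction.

1941/16384

α = P(S ≤ 4 or S ≥ 11 | p = 1/2), S ~ Binomial(15, 1/2).
Each tail has probability (1 + 15 + 105 + 455 + 1365)/32768; doubling gives α = 3882/32768 = 1941/16384.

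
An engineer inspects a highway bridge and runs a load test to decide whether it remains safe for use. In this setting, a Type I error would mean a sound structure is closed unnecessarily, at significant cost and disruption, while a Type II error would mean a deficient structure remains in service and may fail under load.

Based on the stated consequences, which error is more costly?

The Type II consequence (a deficient structure remains in service and may fail under load) is more severe than the Type I consequence (a sound structure is closed unnecessarily, at significant cost and disruption).

Type II error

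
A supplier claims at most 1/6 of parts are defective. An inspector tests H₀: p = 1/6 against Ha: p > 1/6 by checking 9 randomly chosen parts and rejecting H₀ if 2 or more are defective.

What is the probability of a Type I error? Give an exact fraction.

2304473/5038848

The significance level is the probability, assuming p = 1/6, of seeing 2 or more defectives in 9 draws.
Computing the lower-tail complement: 1 − 2734375/5038848 = 2304473/5038848.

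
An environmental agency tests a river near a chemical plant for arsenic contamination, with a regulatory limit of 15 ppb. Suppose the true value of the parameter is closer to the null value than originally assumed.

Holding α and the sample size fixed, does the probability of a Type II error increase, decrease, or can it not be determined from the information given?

A smaller departure from H₀ means the test statistic under Ha is distributed closer to where it would be under H₀; rejection becomes less likely.

It increases.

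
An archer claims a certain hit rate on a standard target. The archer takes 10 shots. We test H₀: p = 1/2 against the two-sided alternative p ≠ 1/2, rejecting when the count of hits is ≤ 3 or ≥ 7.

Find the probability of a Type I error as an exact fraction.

11/32

Under H₀, K ~ Binomial(10, 1/2); α is the probability of landing in either tail, P(K ≤ 3) + P(K ≥ 7).
The two tails are symmetric, so α = 2·(1 + 10 + 45 + 120)/2^10 = 352/1024 = 11/32.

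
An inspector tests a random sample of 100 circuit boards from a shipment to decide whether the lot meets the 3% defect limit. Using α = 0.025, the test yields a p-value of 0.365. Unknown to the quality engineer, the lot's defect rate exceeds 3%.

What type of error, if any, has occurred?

The conventional null hypothesis is that the lot's defect rate is 3% (within specification).
Since p = 0.365 ≥ α = 0.025, H₀ is not rejected.
H₀ is false (actually the lot's defect rate exceeds 3%).
Failing to reject a false H₀ is a Type II error.

Type II error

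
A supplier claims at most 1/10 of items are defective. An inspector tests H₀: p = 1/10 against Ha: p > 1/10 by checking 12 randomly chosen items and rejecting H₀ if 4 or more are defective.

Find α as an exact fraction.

5127494033/200000000000

Under H₀, S ~ Binomial(12, 1/10); the Type I error rate is P(S ≥ 4).
α = 1 − P(S ≤ 3) = 1 − 194872505967/200000000000 = 5127494033/200000000000.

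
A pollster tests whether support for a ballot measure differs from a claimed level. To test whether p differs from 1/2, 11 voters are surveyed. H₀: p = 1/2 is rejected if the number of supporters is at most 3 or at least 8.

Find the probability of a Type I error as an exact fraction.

Under H₀, S ~ Binomial(11, 1/2); α is the probability of landing in either tail, P(S ≤ 3) + P(S ≥ 8).
Each tail has probability (1 + 11 + 55 + 165)/2048; doubling gives α = 464/2048 = 29/128.

29/128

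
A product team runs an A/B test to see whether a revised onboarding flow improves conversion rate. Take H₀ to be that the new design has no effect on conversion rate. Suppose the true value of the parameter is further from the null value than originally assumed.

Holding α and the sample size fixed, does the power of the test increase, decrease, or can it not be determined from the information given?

The further the true parameter sits from the null value, the more of the Ha sampling distribution falls in the rejection region.
Since power = 1 − β and β decreases, power increases.

It increases.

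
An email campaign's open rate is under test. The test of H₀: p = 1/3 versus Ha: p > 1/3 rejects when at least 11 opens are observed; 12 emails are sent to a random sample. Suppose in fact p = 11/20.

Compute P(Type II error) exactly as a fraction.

4062047911197291/4096000000000000

A Type II error is failing to reject when Ha holds: with p = 11/20, β = P(S ≤ 10).
Adding the binomial probabilities P(S=0)+…+P(S=10) at p = 11/20 gives 4062047911197291/4096000000000000.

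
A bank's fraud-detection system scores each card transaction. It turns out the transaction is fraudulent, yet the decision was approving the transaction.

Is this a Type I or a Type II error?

Type II error

The null hypothesis here is that the transaction is legitimate.
'Approving the transaction' corresponds to failing to reject H₀.
H₀ was not rejected but H₀ is false — a Type II error (false negative).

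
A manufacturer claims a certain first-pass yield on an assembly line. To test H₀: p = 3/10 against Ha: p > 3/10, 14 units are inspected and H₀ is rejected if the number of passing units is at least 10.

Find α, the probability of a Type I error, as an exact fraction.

33313260987/20000000000000

Under H₀, Y ~ Binomial(14, 3/10), and α = P(Y ≥ 10).
P(Y ≥ 10) = Σ_{j=10}^{14} C(14,j)·(3/10)^j·(7/10)^{14-j} = 33313260987/20000000000000.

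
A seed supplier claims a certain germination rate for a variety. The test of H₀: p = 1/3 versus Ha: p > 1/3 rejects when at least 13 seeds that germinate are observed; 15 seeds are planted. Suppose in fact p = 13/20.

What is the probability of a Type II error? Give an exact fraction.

Under the alternative p = 13/20, S ~ Binomial(15, 13/20); β is the probability the test does not reject, P(S < 13).
Summing C(15,j)·(13/20)^j·(7/20)^{15-j} for j = 0..12 gives 30745097163070342213/32768000000000000000.

30745097163070342213/32768000000000000000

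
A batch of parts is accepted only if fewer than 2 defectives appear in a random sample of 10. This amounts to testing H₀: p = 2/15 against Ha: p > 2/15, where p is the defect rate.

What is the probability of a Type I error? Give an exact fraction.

75567303772/192216796875

Under H₀, K ~ Binomial(10, 2/15); the Type I error rate is P(K ≥ 2).
α = 1 − P(K ≤ 1) = 1 − 116649493103/192216796875 = 75567303772/192216796875.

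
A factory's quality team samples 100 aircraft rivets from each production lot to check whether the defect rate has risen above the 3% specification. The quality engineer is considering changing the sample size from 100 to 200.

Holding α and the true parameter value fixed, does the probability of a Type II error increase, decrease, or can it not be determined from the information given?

Increasing n separates the H₀ and Ha sampling distributions, so under Ha fewer outcomes land in the acceptance region.

It decreases.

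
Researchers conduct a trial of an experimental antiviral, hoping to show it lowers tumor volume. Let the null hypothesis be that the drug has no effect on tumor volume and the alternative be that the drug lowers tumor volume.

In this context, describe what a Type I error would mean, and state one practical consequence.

A Type I error would mean concluding that the drug lowers tumor volume when in fact the drug has no effect on tumor volume. Consequence: patients are switched from working treatments to one that does nothing.

A Type I error is rejecting H₀ when H₀ is true.
Here that means concluding that the drug is effective when actually the drug has no effect on tumor volume.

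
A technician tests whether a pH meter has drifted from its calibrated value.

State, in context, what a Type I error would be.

With the conventional null hypothesis that the instrument is correctly calibrated:
A Type I error is rejecting H₀ when H₀ is true.
Here that means pulling the instrument for recalibration when actually the instrument is correctly calibrated.

A Type I error would mean concluding that the instrument has drifted out of calibration when in fact the instrument is correctly calibrated.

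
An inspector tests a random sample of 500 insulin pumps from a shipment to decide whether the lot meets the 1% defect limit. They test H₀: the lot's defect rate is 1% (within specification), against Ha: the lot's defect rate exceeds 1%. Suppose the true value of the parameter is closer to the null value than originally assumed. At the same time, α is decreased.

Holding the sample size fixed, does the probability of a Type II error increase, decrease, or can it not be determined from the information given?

It increases.

When the true parameter is near the null value, the test has a harder time distinguishing Ha from H₀. Lowering α raises the bar for rejection; under Ha, the test now fails to reject on outcomes it previously would have rejected. Both changes push β in the same direction.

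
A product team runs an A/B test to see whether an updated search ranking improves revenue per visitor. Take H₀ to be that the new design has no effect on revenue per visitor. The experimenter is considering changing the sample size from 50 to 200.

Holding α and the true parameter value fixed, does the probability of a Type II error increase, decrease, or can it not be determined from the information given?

It decreases.

A larger sample reduces the standard error, pulling the sampling distribution under Ha further from the non-rejection region.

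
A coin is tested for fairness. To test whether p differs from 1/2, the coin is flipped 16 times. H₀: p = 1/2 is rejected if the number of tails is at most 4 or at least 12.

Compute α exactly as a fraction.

The significance level is the null-hypothesis probability of the rejection region {≤4} ∪ {≥12}.
The two tails are symmetric, so α = 2·(1 + 16 + 120 + 560 + 1820)/2^16 = 5034/65536 = 2517/32768.

2517/32768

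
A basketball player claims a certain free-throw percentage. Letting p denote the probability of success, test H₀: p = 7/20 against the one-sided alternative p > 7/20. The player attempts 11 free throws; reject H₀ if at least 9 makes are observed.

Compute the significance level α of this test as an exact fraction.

Under H₀, X ~ Binomial(11, 7/20), and α = P(X ≥ 9).
P(X ≥ 9) = Σ_{j=9}^{11} C(11,j)·(7/20)^j·(13/20)^{11-j} = 83491612883/40960000000000.

83491612883/40960000000000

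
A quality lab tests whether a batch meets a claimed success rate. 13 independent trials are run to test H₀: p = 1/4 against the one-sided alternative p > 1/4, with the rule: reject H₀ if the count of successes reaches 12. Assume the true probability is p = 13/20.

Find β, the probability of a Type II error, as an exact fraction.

9937124893407747/10240000000000000

β = P(fail to reject H₀ | Ha true) = P(X ≤ 11 | p = 13/20), X ~ Binomial(13, 13/20).
Equivalently, β = 1 − P(X ≥ 12) = 9937124893407747/10240000000000000.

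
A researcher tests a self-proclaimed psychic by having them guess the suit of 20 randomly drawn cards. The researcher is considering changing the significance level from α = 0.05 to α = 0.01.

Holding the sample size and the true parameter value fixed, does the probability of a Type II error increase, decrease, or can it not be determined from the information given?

It increases.

A smaller α moves the rejection region further into the tail. With the alternative true, more outcomes now fall outside the rejection region, so failing to reject becomes more likely.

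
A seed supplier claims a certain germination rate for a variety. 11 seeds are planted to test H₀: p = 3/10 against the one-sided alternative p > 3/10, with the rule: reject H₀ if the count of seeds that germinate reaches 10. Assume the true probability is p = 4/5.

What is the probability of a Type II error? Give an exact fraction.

6619897/9765625

Under the alternative p = 4/5, S ~ Binomial(11, 4/5); β is the probability the test does not reject, P(S < 10).
Adding the binomial probabilities P(S=0)+…+P(S=9) at p = 4/5 gives 6619897/9765625.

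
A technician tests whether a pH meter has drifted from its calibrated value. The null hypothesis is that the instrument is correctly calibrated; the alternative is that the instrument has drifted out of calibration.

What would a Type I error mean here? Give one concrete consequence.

A Type I error would mean concluding that the instrument has drifted out of calibration when in fact the instrument is correctly calibrated. Consequence: a properly working instrument is taken offline unnecessarily.

A Type I error is rejecting H₀ when H₀ is true.
Here that means pulling the instrument for recalibration when actually the instrument is correctly calibrated.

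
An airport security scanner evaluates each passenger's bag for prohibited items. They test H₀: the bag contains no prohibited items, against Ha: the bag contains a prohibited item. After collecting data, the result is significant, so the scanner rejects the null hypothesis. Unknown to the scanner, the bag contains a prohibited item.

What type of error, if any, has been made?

No error (correct decision).

The test rejected a false H₀ — the decision matches the true state.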